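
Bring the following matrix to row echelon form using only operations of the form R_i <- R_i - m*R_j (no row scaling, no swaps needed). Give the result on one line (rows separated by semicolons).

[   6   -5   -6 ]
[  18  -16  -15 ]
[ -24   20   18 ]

REF = [6 -5 -6; 0 -1 3; 0 0 -6]

Forward elimination:
R2 <- R2 - (3)*R1:  [  0  -1   3 ]
R3 <- R3 - (-4)*R1:  [  0   0  -6 ]
Row echelon form:
[ 6  -5  -6 ]
[ 0  -1   3 ]
[ 0   0  -6 ]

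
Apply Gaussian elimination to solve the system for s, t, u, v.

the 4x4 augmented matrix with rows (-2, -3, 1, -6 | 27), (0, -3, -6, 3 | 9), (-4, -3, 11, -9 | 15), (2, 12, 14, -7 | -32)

Forward elimination on [A|b]:
R3 <- R3 - (2)*R1:  [   0    3    9    3  -39 ]
R4 <- R4 - (-1)*R1:  [   0    9   15  -13   -5 ]
R3 <- R3 - (-1)*R2:  [   0    0    3    6  -30 ]
R4 <- R4 - (-3)*R2:  [  0   0  -3  -4  22 ]
R4 <- R4 - (-1)*R3:  [  0   0   0   2  -8 ]
Row echelon form:
[ -2  -3   1  -6  |   27 ]
[  0  -3  -6   3  |    9 ]
[  0   0   3   6  |  -30 ]
[  0   0   0   2  |   -8 ]
Back-substitution:
v = (-8) / 2 = -4
u = (-30 - (6)*(-4)) / 3 = -2
t = (9 - (-6)*(-2) - (3)*(-4)) / -3 = -3
s = (27 - (-3)*(-3) - (1)*(-2) - (-6)*(-4)) / -2 = 2

(2, -3, -2, -4)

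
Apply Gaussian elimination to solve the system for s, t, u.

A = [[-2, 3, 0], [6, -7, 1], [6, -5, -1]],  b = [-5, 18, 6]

Forward elimination on [A|b]:
R2 <- R2 - (-3)*R1:  [ 0  2  1  3 ]
R3 <- R3 - (-3)*R1:  [  0   4  -1  -9 ]
R3 <- R3 - (2)*R2:  [   0    0   -3  -15 ]
Row echelon form:
[ -2  3   0  |   -5 ]
[  0  2   1  |    3 ]
[  0  0  -3  |  -15 ]
Back-substitution:
u = (-15) / -3 = 5
t = (3 - (1)*(5)) / 2 = -1
s = (-5 - (3)*(-1)) / -2 = 1

(1, -1, 5)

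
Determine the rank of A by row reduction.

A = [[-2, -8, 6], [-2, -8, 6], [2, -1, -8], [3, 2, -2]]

Row reduction:
R2 <- R2 - (1)*R1:  [ 0  0  0 ]
R3 <- R3 - (-1)*R1:  [  0  -9  -2 ]
R4 <- R4 - (-3/2)*R1:  [   0  -10    7 ]
R2 <-> R3   (pivot in column 2 was zero)
[ -2   -8   6 ]
[  0   -9  -2 ]
[  0    0   0 ]
[  0  -10   7 ]
R4 <- R4 - (10/9)*R2:  [    0     0  83/9 ]
R3 <-> R4   (pivot in column 3 was zero)
[ -2  -8     6 ]
[  0  -9    -2 ]
[  0   0  83/9 ]
[  0   0     0 ]
Row echelon form:
[ -2  -8     6 ]
[  0  -9    -2 ]
[  0   0  83/9 ]
[  0   0     0 ]
Nonzero rows / pivot columns: 3

rank(A) = 3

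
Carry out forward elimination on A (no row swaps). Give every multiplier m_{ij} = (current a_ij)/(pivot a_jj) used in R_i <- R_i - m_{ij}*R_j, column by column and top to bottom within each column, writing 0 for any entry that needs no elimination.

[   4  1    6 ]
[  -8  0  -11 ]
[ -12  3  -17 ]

Forward elimination:
R2 <- R2 - (-2)*R1:  [ 0  2  1 ]
R3 <- R3 - (-3)*R1:  [ 0  6  1 ]
R3 <- R3 - (3)*R2:  [  0   0  -2 ]
Multipliers (in order of application): m_{21} = -2, m_{31} = -3, m_{32} = 3

multipliers: -2, -3, 3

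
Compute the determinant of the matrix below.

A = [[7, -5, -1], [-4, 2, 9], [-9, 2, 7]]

det(A) = 227

Forward elimination:
R2 <- R2 - (-4/7)*R1:  [    0  -6/7  59/7 ]
R3 <- R3 - (-9/7)*R1:  [     0  -31/7   40/7 ]
R3 <- R3 - (31/6)*R2:  [      0       0  -227/6 ]
Upper-triangular form:
[ 7    -5      -1 ]
[ 0  -6/7    59/7 ]
[ 0     0  -227/6 ]
det(A) = (-1)^0 * (7) * (-6/7) * (-227/6) = 227  (0 row swaps -> sign +1)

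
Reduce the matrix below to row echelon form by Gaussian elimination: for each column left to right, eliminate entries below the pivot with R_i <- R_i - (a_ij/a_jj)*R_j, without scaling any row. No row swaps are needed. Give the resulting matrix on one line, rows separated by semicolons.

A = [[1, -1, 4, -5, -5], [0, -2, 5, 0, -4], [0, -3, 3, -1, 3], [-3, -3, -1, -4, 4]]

Forward elimination:
R4 <- R4 - (-3)*R1:  [   0   -6   11  -19  -11 ]
R3 <- R3 - (3/2)*R2:  [    0     0  -9/2    -1     9 ]
R4 <- R4 - (3)*R2:  [   0    0   -4  -19    1 ]
R4 <- R4 - (8/9)*R3:  [      0       0       0  -163/9      -7 ]
Row echelon form:
[ 1  -1     4      -5  -5 ]
[ 0  -2     5       0  -4 ]
[ 0   0  -9/2      -1   9 ]
[ 0   0     0  -163/9  -7 ]

REF = [1 -1 4 -5 -5; 0 -2 5 0 -4; 0 0 -9/2 -1 9; 0 0 0 -163/9 -7]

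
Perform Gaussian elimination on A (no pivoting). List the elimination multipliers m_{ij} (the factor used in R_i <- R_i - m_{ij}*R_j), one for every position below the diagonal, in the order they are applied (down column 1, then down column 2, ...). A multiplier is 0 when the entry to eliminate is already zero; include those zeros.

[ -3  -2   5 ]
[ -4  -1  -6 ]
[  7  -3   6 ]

multipliers: 4/3, -7/3, -23/5

Forward elimination:
R2 <- R2 - (4/3)*R1:  [     0    5/3  -38/3 ]
R3 <- R3 - (-7/3)*R1:  [     0  -23/3   53/3 ]
R3 <- R3 - (-23/5)*R2:  [      0       0  -203/5 ]
Multipliers (in order of application): m_{21} = 4/3, m_{31} = -7/3, m_{32} = -23/5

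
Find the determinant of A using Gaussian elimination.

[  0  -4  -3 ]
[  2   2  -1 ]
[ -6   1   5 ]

det(A) = -26

Forward elimination:
R1 <-> R2   (pivot in column 1 was zero)
[  2   2  -1 ]
[  0  -4  -3 ]
[ -6   1   5 ]
R3 <- R3 - (-3)*R1:  [ 0  7  2 ]
R3 <- R3 - (-7/4)*R2:  [     0      0  -13/4 ]
Upper-triangular form:
[ 2   2     -1 ]
[ 0  -4     -3 ]
[ 0   0  -13/4 ]
det(A) = (-1)^1 * (2) * (-4) * (-13/4) = -26  (1 row swap -> sign -1)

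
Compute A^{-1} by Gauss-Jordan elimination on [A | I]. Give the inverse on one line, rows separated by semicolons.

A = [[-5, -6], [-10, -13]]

inverse = [-13/5 6/5; 2 -1]

Gauss-Jordan on [A | I]:
R1 <- (1/-5)*R1:  [    1   6/5  |  -1/5     0 ]
R2 <- R2 - (-10)*R1:  [  0  -1  |  -2   1 ]
R2 <- (1/-1)*R2:  [  0   1  |   2  -1 ]
R1 <- R1 - (6/5)*R2:  [     1      0  |  -13/5    6/5 ]
Right block of [I | A^{-1}] is the inverse:
[ -13/5  6/5 ]
[     2   -1 ]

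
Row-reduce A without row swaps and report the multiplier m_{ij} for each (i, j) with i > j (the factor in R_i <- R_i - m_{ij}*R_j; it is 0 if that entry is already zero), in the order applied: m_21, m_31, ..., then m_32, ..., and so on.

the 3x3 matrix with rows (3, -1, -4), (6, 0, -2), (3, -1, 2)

Forward elimination:
R2 <- R2 - (2)*R1:  [ 0  2  6 ]
R3 <- R3 - (1)*R1:  [ 0  0  6 ]
R3: entry in column 2 is already 0 -> m_{32} = 0 (no row operation needed)
Multipliers (in order of application): m_{21} = 2, m_{31} = 1, m_{32} = 0

multipliers: 2, 1, 0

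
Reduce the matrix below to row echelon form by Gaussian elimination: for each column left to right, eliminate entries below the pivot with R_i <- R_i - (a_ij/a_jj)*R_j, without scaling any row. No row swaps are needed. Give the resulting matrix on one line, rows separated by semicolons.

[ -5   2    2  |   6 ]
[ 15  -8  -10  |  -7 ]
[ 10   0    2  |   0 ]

Forward elimination:
R2 <- R2 - (-3)*R1:  [  0  -2  -4  11 ]
R3 <- R3 - (-2)*R1:  [  0   4   6  12 ]
R3 <- R3 - (-2)*R2:  [  0   0  -2  34 ]
Row echelon form:
[ -5   2   2  |   6 ]
[  0  -2  -4  |  11 ]
[  0   0  -2  |  34 ]

REF = [-5 2 2 6; 0 -2 -4 11; 0 0 -2 34]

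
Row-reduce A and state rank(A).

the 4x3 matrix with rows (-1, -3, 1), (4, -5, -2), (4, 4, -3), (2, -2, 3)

rank(A) = 3

Row reduction:
R2 <- R2 - (-4)*R1:  [   0  -17    2 ]
R3 <- R3 - (-4)*R1:  [  0  -8   1 ]
R4 <- R4 - (-2)*R1:  [  0  -8   5 ]
R3 <- R3 - (8/17)*R2:  [    0     0  1/17 ]
R4 <- R4 - (8/17)*R2:  [     0      0  69/17 ]
R4 <- R4 - (69)*R3:  [ 0  0  0 ]
Row echelon form:
[ -1   -3     1 ]
[  0  -17     2 ]
[  0    0  1/17 ]
[  0    0     0 ]
Nonzero rows / pivot columns: 3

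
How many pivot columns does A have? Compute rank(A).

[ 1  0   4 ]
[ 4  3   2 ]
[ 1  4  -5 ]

rank(A) = 3

Row reduction:
R2 <- R2 - (4)*R1:  [   0    3  -14 ]
R3 <- R3 - (1)*R1:  [  0   4  -9 ]
R3 <- R3 - (4/3)*R2:  [    0     0  29/3 ]
Row echelon form:
[ 1  0     4 ]
[ 0  3   -14 ]
[ 0  0  29/3 ]
Nonzero rows / pivot columns: 3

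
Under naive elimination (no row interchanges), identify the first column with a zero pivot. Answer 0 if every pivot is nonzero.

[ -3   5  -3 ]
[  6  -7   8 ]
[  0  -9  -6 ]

first zero-pivot column = 3

Naive forward elimination:
R2 <- R2 - (-2)*R1:  [ 0  3  2 ]
R3 <- R3 - (-3)*R2:  [ 0  0  0 ]
Matrix at this point:
[ -3  5  -3 ]
[  0  3   2 ]
[  0  0   0 ]
Pivot entry (3,3) in the last row is zero and there are no rows below to swap with -> zero pivot in column 3 (A is singular).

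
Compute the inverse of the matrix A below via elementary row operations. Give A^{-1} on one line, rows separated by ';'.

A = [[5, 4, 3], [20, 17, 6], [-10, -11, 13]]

Gauss-Jordan on [A | I]:
R1 <- (1/5)*R1:  [   1  4/5  3/5  |  1/5    0    0 ]
R2 <- R2 - (20)*R1:  [  0   1  -6  |  -4   1   0 ]
R3 <- R3 - (-10)*R1:  [  0  -3  19  |   2   0   1 ]
R1 <- R1 - (4/5)*R2:  [    1     0  27/5  |  17/5  -4/5     0 ]
R3 <- R3 - (-3)*R2:  [   0    0    1  |  -10    3    1 ]
R1 <- R1 - (27/5)*R3:  [     1      0      0  |  287/5    -17  -27/5 ]
R2 <- R2 - (-6)*R3:  [   0    1    0  |  -64   19    6 ]
Right block of [I | A^{-1}] is the inverse:
[ 287/5  -17  -27/5 ]
[   -64   19      6 ]
[   -10    3      1 ]

inverse = [287/5 -17 -27/5; -64 19 6; -10 3 1]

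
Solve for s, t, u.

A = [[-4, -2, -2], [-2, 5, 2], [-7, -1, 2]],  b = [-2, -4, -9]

(1, 0, -1)

Forward elimination on [A|b]:
R2 <- R2 - (1/2)*R1:  [  0   6   3  -3 ]
R3 <- R3 - (7/4)*R1:  [     0    5/2   11/2  -11/2 ]
R3 <- R3 - (5/12)*R2:  [     0      0   17/4  -17/4 ]
Row echelon form:
[ -4  -2    -2  |     -2 ]
[  0   6     3  |     -3 ]
[  0   0  17/4  |  -17/4 ]
Back-substitution:
u = (-17/4) / (17/4) = -1
t = (-3 - (3)*(-1)) / 6 = 0
s = (-2 - (-2)*(0) - (-2)*(-1)) / -4 = 1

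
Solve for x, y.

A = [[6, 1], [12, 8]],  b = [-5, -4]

Forward elimination on [A|b]:
R2 <- R2 - (2)*R1:  [ 0  6  6 ]
Row echelon form:
[ 6  1  |  -5 ]
[ 0  6  |   6 ]
Back-substitution:
y = (6) / 6 = 1
x = (-5 - (1)*(1)) / 6 = -1

(-1, 1)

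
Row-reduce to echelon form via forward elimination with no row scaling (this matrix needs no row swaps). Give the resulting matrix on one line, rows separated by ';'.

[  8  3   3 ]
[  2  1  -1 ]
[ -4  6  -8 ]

Forward elimination:
R2 <- R2 - (1/4)*R1:  [    0   1/4  -7/4 ]
R3 <- R3 - (-1/2)*R1:  [     0   15/2  -13/2 ]
R3 <- R3 - (30)*R2:  [  0   0  46 ]
Row echelon form:
[ 8    3     3 ]
[ 0  1/4  -7/4 ]
[ 0    0    46 ]

REF = [8 3 3; 0 1/4 -7/4; 0 0 46]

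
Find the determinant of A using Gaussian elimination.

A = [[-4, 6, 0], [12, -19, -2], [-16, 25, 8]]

det(A) = 24

Forward elimination:
R2 <- R2 - (-3)*R1:  [  0  -1  -2 ]
R3 <- R3 - (4)*R1:  [ 0  1  8 ]
R3 <- R3 - (-1)*R2:  [ 0  0  6 ]
Upper-triangular form:
[ -4   6   0 ]
[  0  -1  -2 ]
[  0   0   6 ]
det(A) = (-1)^0 * (-4) * (-1) * (6) = 24  (0 row swaps -> sign +1)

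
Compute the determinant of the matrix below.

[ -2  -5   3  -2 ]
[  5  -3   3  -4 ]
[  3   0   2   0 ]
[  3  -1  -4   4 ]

Forward elimination:
R2 <- R2 - (-5/2)*R1:  [     0  -31/2   21/2     -9 ]
R3 <- R3 - (-3/2)*R1:  [     0  -15/2   13/2     -3 ]
R4 <- R4 - (-3/2)*R1:  [     0  -17/2    1/2      1 ]
R3 <- R3 - (15/31)*R2:  [     0      0  44/31  42/31 ]
R4 <- R4 - (17/31)*R2:  [       0        0  -163/31   184/31 ]
R4 <- R4 - (-163/44)*R3:  [      0       0       0  241/22 ]
Upper-triangular form:
[ -2     -5      3      -2 ]
[  0  -31/2   21/2      -9 ]
[  0      0  44/31   42/31 ]
[  0      0      0  241/22 ]
det(A) = (-1)^0 * (-2) * (-31/2) * (44/31) * (241/22) = 482  (0 row swaps -> sign +1)

det(A) = 482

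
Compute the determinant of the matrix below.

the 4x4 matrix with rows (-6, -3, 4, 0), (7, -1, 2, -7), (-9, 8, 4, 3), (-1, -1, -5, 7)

det(A) = 624

Forward elimination:
R2 <- R2 - (-7/6)*R1:  [    0  -9/2  20/3    -7 ]
R3 <- R3 - (3/2)*R1:  [    0  25/2    -2     3 ]
R4 <- R4 - (1/6)*R1:  [     0   -1/2  -17/3      7 ]
R3 <- R3 - (-25/9)*R2:  [      0       0  446/27  -148/9 ]
R4 <- R4 - (1/9)*R2:  [       0        0  -173/27     70/9 ]
R4 <- R4 - (-173/446)*R3:  [       0        0        0  312/223 ]
Upper-triangular form:
[ -6    -3       4        0 ]
[  0  -9/2    20/3       -7 ]
[  0     0  446/27   -148/9 ]
[  0     0       0  312/223 ]
det(A) = (-1)^0 * (-6) * (-9/2) * (446/27) * (312/223) = 624  (0 row swaps -> sign +1)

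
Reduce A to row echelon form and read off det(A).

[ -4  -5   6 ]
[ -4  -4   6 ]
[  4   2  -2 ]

det(A) = -16

Forward elimination:
R2 <- R2 - (1)*R1:  [ 0  1  0 ]
R3 <- R3 - (-1)*R1:  [  0  -3   4 ]
R3 <- R3 - (-3)*R2:  [ 0  0  4 ]
Upper-triangular form:
[ -4  -5  6 ]
[  0   1  0 ]
[  0   0  4 ]
det(A) = (-1)^0 * (-4) * (1) * (4) = -16  (0 row swaps -> sign +1)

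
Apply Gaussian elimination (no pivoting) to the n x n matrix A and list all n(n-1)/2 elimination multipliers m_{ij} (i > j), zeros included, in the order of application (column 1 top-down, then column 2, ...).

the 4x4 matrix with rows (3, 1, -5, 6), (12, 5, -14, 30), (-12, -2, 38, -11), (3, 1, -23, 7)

multipliers: 4, -4, 1, 2, 0, -3

Forward elimination:
R2 <- R2 - (4)*R1:  [ 0  1  6  6 ]
R3 <- R3 - (-4)*R1:  [  0   2  18  13 ]
R4 <- R4 - (1)*R1:  [   0    0  -18    1 ]
R3 <- R3 - (2)*R2:  [ 0  0  6  1 ]
R4: entry in column 2 is already 0 -> m_{42} = 0 (no row operation needed)
R4 <- R4 - (-3)*R3:  [ 0  0  0  4 ]
Multipliers (in order of application): m_{21} = 4, m_{31} = -4, m_{41} = 1, m_{32} = 2, m_{42} = 0, m_{43} = -3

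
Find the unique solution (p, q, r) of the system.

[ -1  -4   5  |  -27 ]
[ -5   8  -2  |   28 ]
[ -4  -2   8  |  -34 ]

(-2, 1, -5)

Forward elimination on [A|b]:
R2 <- R2 - (5)*R1:  [   0   28  -27  163 ]
R3 <- R3 - (4)*R1:  [   0   14  -12   74 ]
R3 <- R3 - (1/2)*R2:  [     0      0    3/2  -15/2 ]
Row echelon form:
[ -1  -4    5  |    -27 ]
[  0  28  -27  |    163 ]
[  0   0  3/2  |  -15/2 ]
Back-substitution:
r = (-15/2) / (3/2) = -5
q = (163 - (-27)*(-5)) / 28 = 1
p = (-27 - (-4)*(1) - (5)*(-5)) / -1 = -2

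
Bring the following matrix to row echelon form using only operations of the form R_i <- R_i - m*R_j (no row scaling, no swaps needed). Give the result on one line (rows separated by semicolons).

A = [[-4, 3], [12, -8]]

REF = [-4 3; 0 1]

Forward elimination:
R2 <- R2 - (-3)*R1:  [ 0  1 ]
Row echelon form:
[ -4  3 ]
[  0  1 ]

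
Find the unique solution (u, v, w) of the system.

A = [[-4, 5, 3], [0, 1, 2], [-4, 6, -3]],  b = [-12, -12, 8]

(-5, -4, -4)

Forward elimination on [A|b]:
R3 <- R3 - (1)*R1:  [  0   1  -6  20 ]
R3 <- R3 - (1)*R2:  [  0   0  -8  32 ]
Row echelon form:
[ -4  5   3  |  -12 ]
[  0  1   2  |  -12 ]
[  0  0  -8  |   32 ]
Back-substitution:
w = (32) / -8 = -4
v = (-12 - (2)*(-4)) / 1 = -4
u = (-12 - (5)*(-4) - (3)*(-4)) / -4 = -5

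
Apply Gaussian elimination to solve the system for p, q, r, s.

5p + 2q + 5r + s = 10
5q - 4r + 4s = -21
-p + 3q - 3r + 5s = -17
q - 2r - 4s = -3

Forward elimination on [A|b]:
R3 <- R3 - (-1/5)*R1:  [    0  17/5    -2  26/5   -15 ]
R3 <- R3 - (17/25)*R2:  [      0       0   18/25   62/25  -18/25 ]
R4 <- R4 - (1/5)*R2:  [     0      0   -6/5  -24/5    6/5 ]
R4 <- R4 - (-5/3)*R3:  [    0     0     0  -2/3     0 ]
Row echelon form:
[ 5  2      5      1  |      10 ]
[ 0  5     -4      4  |     -21 ]
[ 0  0  18/25  62/25  |  -18/25 ]
[ 0  0      0   -2/3  |       0 ]
Back-substitution:
s = (0) / (-2/3) = 0
r = (-18/25 - (62/25)*(0)) / (18/25) = -1
q = (-21 - (-4)*(-1) - (4)*(0)) / 5 = -5
p = (10 - (2)*(-5) - (5)*(-1) - (1)*(0)) / 5 = 5

(5, -5, -1, 0)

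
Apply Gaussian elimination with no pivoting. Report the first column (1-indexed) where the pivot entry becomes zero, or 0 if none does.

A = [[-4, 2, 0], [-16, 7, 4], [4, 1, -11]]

Naive forward elimination:
R2 <- R2 - (4)*R1:  [  0  -1   4 ]
R3 <- R3 - (-1)*R1:  [   0    3  -11 ]
R3 <- R3 - (-3)*R2:  [ 0  0  1 ]
All pivots nonzero; naive elimination completes without hitting a zero pivot.

first zero-pivot column = 0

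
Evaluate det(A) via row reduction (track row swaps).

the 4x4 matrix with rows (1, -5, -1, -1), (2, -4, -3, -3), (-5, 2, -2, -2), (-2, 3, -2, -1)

Forward elimination:
R2 <- R2 - (2)*R1:  [  0   6  -1  -1 ]
R3 <- R3 - (-5)*R1:  [   0  -23   -7   -7 ]
R4 <- R4 - (-2)*R1:  [  0  -7  -4  -3 ]
R3 <- R3 - (-23/6)*R2:  [     0      0  -65/6  -65/6 ]
R4 <- R4 - (-7/6)*R2:  [     0      0  -31/6  -25/6 ]
R4 <- R4 - (31/65)*R3:  [ 0  0  0  1 ]
Upper-triangular form:
[ 1  -5     -1     -1 ]
[ 0   6     -1     -1 ]
[ 0   0  -65/6  -65/6 ]
[ 0   0      0      1 ]
det(A) = (-1)^0 * (1) * (6) * (-65/6) * (1) = -65  (0 row swaps -> sign +1)

det(A) = -65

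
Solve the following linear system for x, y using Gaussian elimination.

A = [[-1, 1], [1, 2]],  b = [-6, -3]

Forward elimination on [A|b]:
R2 <- R2 - (-1)*R1:  [  0   3  -9 ]
Row echelon form:
[ -1  1  |  -6 ]
[  0  3  |  -9 ]
Back-substitution:
y = (-9) / 3 = -3
x = (-6 - (1)*(-3)) / -1 = 3

(3, -3)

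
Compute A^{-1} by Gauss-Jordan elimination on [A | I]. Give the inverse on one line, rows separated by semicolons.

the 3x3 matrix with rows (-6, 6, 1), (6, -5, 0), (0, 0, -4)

Gauss-Jordan on [A | I]:
R1 <- (1/-6)*R1:  [    1    -1  -1/6  |  -1/6     0     0 ]
R2 <- R2 - (6)*R1:  [ 0  1  1  |  1  1  0 ]
R1 <- R1 - (-1)*R2:  [   1    0  5/6  |  5/6    1    0 ]
R3 <- (1/-4)*R3:  [    0     0     1  |     0     0  -1/4 ]
R1 <- R1 - (5/6)*R3:  [    1     0     0  |   5/6     1  5/24 ]
R2 <- R2 - (1)*R3:  [   0    1    0  |    1    1  1/4 ]
Right block of [I | A^{-1}] is the inverse:
[ 5/6  1  5/24 ]
[   1  1   1/4 ]
[   0  0  -1/4 ]

inverse = [5/6 1 5/24; 1 1 1/4; 0 0 -1/4]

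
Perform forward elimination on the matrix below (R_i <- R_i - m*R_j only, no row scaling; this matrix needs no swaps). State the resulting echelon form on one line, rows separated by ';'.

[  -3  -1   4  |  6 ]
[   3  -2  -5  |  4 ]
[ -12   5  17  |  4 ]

REF = [-3 -1 4 6; 0 -3 -1 10; 0 0 -2 10]

Forward elimination:
R2 <- R2 - (-1)*R1:  [  0  -3  -1  10 ]
R3 <- R3 - (4)*R1:  [   0    9    1  -20 ]
R3 <- R3 - (-3)*R2:  [  0   0  -2  10 ]
Row echelon form:
[ -3  -1   4  |   6 ]
[  0  -3  -1  |  10 ]
[  0   0  -2  |  10 ]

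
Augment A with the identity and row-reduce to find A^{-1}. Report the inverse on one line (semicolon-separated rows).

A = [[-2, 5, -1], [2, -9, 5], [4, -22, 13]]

Gauss-Jordan on [A | I]:
R1 <- (1/-2)*R1:  [    1  -5/2   1/2  |  -1/2     0     0 ]
R2 <- R2 - (2)*R1:  [  0  -4   4  |   1   1   0 ]
R3 <- R3 - (4)*R1:  [   0  -12   11  |    2    0    1 ]
R2 <- (1/-4)*R2:  [    0     1    -1  |  -1/4  -1/4     0 ]
R1 <- R1 - (-5/2)*R2:  [    1     0    -2  |  -9/8  -5/8     0 ]
R3 <- R3 - (-12)*R2:  [  0   0  -1  |  -1  -3   1 ]
R3 <- (1/-1)*R3:  [  0   0   1  |   1   3  -1 ]
R1 <- R1 - (-2)*R3:  [    1     0     0  |   7/8  43/8    -2 ]
R2 <- R2 - (-1)*R3:  [    0     1     0  |   3/4  11/4    -1 ]
Right block of [I | A^{-1}] is the inverse:
[ 7/8  43/8  -2 ]
[ 3/4  11/4  -1 ]
[   1     3  -1 ]

inverse = [7/8 43/8 -2; 3/4 11/4 -1; 1 3 -1]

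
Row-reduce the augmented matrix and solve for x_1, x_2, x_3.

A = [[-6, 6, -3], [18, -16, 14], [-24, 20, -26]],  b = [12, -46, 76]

(-1, 0, -2)

Forward elimination on [A|b]:
R2 <- R2 - (-3)*R1:  [   0    2    5  -10 ]
R3 <- R3 - (4)*R1:  [   0   -4  -14   28 ]
R3 <- R3 - (-2)*R2:  [  0   0  -4   8 ]
Row echelon form:
[ -6  6  -3  |   12 ]
[  0  2   5  |  -10 ]
[  0  0  -4  |    8 ]
Back-substitution:
x_3 = (8) / -4 = -2
x_2 = (-10 - (5)*(-2)) / 2 = 0
x_1 = (12 - (6)*(0) - (-3)*(-2)) / -6 = -1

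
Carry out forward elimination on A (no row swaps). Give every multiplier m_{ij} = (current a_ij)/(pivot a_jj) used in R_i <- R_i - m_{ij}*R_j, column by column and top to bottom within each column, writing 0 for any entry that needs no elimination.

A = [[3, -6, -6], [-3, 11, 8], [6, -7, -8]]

Forward elimination:
R2 <- R2 - (-1)*R1:  [ 0  5  2 ]
R3 <- R3 - (2)*R1:  [ 0  5  4 ]
R3 <- R3 - (1)*R2:  [ 0  0  2 ]
Multipliers (in order of application): m_{21} = -1, m_{31} = 2, m_{32} = 1

multipliers: -1, 2, 1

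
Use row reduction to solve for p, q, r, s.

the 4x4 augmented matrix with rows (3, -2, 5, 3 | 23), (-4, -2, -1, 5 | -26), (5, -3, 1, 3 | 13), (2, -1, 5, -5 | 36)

Forward elimination on [A|b]:
R2 <- R2 - (-4/3)*R1:  [     0  -14/3   17/3      9   14/3 ]
R3 <- R3 - (5/3)*R1:  [     0    1/3  -22/3     -2  -76/3 ]
R4 <- R4 - (2/3)*R1:  [    0   1/3   5/3    -7  62/3 ]
R3 <- R3 - (-1/14)*R2:  [      0       0  -97/14  -19/14     -25 ]
R4 <- R4 - (-1/14)*R2:  [      0       0   29/14  -89/14      21 ]
R4 <- R4 - (-29/97)*R3:  [       0        0        0  -656/97  1312/97 ]
Row echelon form:
[ 3     -2       5        3  |       23 ]
[ 0  -14/3    17/3        9  |     14/3 ]
[ 0      0  -97/14   -19/14  |      -25 ]
[ 0      0       0  -656/97  |  1312/97 ]
Back-substitution:
s = (1312/97) / (-656/97) = -2
r = (-25 - (-19/14)*(-2)) / (-97/14) = 4
q = (14/3 - (17/3)*(4) - (9)*(-2)) / (-14/3) = 0
p = (23 - (-2)*(0) - (5)*(4) - (3)*(-2)) / 3 = 3

(3, 0, 4, -2)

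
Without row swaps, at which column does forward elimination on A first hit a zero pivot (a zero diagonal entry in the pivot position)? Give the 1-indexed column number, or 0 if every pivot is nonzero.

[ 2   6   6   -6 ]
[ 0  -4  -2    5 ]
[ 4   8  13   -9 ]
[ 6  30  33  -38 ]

Naive forward elimination:
R3 <- R3 - (2)*R1:  [  0  -4   1   3 ]
R4 <- R4 - (3)*R1:  [   0   12   15  -20 ]
R3 <- R3 - (1)*R2:  [  0   0   3  -2 ]
R4 <- R4 - (-3)*R2:  [  0   0   9  -5 ]
R4 <- R4 - (3)*R3:  [ 0  0  0  1 ]
All pivots nonzero; naive elimination completes without hitting a zero pivot.

first zero-pivot column = 0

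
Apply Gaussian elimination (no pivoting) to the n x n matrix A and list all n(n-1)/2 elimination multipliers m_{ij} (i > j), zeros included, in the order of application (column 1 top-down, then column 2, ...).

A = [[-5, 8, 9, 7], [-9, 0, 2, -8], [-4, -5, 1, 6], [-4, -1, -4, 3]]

multipliers: 9/5, 4/5, 4/5, 19/24, 37/72, -281/363

Forward elimination:
R2 <- R2 - (9/5)*R1:  [      0   -72/5   -71/5  -103/5 ]
R3 <- R3 - (4/5)*R1:  [     0  -57/5  -31/5    2/5 ]
R4 <- R4 - (4/5)*R1:  [     0  -37/5  -56/5  -13/5 ]
R3 <- R3 - (19/24)*R2:  [      0       0  121/24  401/24 ]
R4 <- R4 - (37/72)*R2:  [       0        0  -281/72   575/72 ]
R4 <- R4 - (-281/363)*R3:  [        0         0         0  7594/363 ]
Multipliers (in order of application): m_{21} = 9/5, m_{31} = 4/5, m_{41} = 4/5, m_{32} = 19/24, m_{42} = 37/72, m_{43} = -281/363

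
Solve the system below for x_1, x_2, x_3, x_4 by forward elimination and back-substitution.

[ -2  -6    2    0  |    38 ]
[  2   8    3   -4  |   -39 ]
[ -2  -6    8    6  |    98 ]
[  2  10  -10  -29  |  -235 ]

(-5, -3, 5, 5)

Forward elimination on [A|b]:
R2 <- R2 - (-1)*R1:  [  0   2   5  -4  -1 ]
R3 <- R3 - (1)*R1:  [  0   0   6   6  60 ]
R4 <- R4 - (-1)*R1:  [    0     4    -8   -29  -197 ]
R4 <- R4 - (2)*R2:  [    0     0   -18   -21  -195 ]
R4 <- R4 - (-3)*R3:  [   0    0    0   -3  -15 ]
Row echelon form:
[ -2  -6  2   0  |   38 ]
[  0   2  5  -4  |   -1 ]
[  0   0  6   6  |   60 ]
[  0   0  0  -3  |  -15 ]
Back-substitution:
x_4 = (-15) / -3 = 5
x_3 = (60 - (6)*(5)) / 6 = 5
x_2 = (-1 - (5)*(5) - (-4)*(5)) / 2 = -3
x_1 = (38 - (-6)*(-3) - (2)*(5)) / -2 = -5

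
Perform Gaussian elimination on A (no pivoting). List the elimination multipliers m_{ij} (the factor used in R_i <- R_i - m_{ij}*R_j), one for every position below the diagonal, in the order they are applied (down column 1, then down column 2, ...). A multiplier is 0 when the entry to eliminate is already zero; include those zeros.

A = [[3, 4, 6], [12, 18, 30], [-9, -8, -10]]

Forward elimination:
R2 <- R2 - (4)*R1:  [ 0  2  6 ]
R3 <- R3 - (-3)*R1:  [ 0  4  8 ]
R3 <- R3 - (2)*R2:  [  0   0  -4 ]
Multipliers (in order of application): m_{21} = 4, m_{31} = -3, m_{32} = 2

multipliers: 4, -3, 2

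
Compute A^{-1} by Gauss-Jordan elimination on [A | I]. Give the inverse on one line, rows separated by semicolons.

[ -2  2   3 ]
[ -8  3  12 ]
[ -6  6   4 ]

Gauss-Jordan on [A | I]:
R1 <- (1/-2)*R1:  [    1    -1  -3/2  |  -1/2     0     0 ]
R2 <- R2 - (-8)*R1:  [  0  -5   0  |  -4   1   0 ]
R3 <- R3 - (-6)*R1:  [  0   0  -5  |  -3   0   1 ]
R2 <- (1/-5)*R2:  [    0     1     0  |   4/5  -1/5     0 ]
R1 <- R1 - (-1)*R2:  [    1     0  -3/2  |  3/10  -1/5     0 ]
R3 <- (1/-5)*R3:  [    0     0     1  |   3/5     0  -1/5 ]
R1 <- R1 - (-3/2)*R3:  [     1      0      0  |    6/5   -1/5  -3/10 ]
Right block of [I | A^{-1}] is the inverse:
[ 6/5  -1/5  -3/10 ]
[ 4/5  -1/5      0 ]
[ 3/5     0   -1/5 ]

inverse = [6/5 -1/5 -3/10; 4/5 -1/5 0; 3/5 0 -1/5]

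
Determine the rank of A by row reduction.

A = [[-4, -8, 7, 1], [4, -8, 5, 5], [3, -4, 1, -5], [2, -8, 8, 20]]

rank(A) = 3

Row reduction:
R2 <- R2 - (-1)*R1:  [   0  -16   12    6 ]
R3 <- R3 - (-3/4)*R1:  [     0    -10   25/4  -17/4 ]
R4 <- R4 - (-1/2)*R1:  [    0   -12  23/2  41/2 ]
R3 <- R3 - (5/8)*R2:  [    0     0  -5/4    -8 ]
R4 <- R4 - (3/4)*R2:  [   0    0  5/2   16 ]
R4 <- R4 - (-2)*R3:  [ 0  0  0  0 ]
Row echelon form:
[ -4   -8     7   1 ]
[  0  -16    12   6 ]
[  0    0  -5/4  -8 ]
[  0    0     0   0 ]
Nonzero rows / pivot columns: 3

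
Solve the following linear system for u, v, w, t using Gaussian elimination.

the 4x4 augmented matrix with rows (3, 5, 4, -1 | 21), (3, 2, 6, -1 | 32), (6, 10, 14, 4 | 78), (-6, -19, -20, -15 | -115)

Forward elimination on [A|b]:
R2 <- R2 - (1)*R1:  [  0  -3   2   0  11 ]
R3 <- R3 - (2)*R1:  [  0   0   6   6  36 ]
R4 <- R4 - (-2)*R1:  [   0   -9  -12  -17  -73 ]
R4 <- R4 - (3)*R2:  [    0     0   -18   -17  -106 ]
R4 <- R4 - (-3)*R3:  [ 0  0  0  1  2 ]
Row echelon form:
[ 3   5  4  -1  |  21 ]
[ 0  -3  2   0  |  11 ]
[ 0   0  6   6  |  36 ]
[ 0   0  0   1  |   2 ]
Back-substitution:
t = (2) / 1 = 2
w = (36 - (6)*(2)) / 6 = 4
v = (11 - (2)*(4)) / -3 = -1
u = (21 - (5)*(-1) - (4)*(4) - (-1)*(2)) / 3 = 4

(4, -1, 4, 2)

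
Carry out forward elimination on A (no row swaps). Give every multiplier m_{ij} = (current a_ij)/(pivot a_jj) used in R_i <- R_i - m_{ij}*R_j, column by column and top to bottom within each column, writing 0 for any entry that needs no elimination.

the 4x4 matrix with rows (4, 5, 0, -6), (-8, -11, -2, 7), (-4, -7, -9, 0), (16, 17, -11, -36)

multipliers: -2, -1, 4, 2, 3, 1

Forward elimination:
R2 <- R2 - (-2)*R1:  [  0  -1  -2  -5 ]
R3 <- R3 - (-1)*R1:  [  0  -2  -9  -6 ]
R4 <- R4 - (4)*R1:  [   0   -3  -11  -12 ]
R3 <- R3 - (2)*R2:  [  0   0  -5   4 ]
R4 <- R4 - (3)*R2:  [  0   0  -5   3 ]
R4 <- R4 - (1)*R3:  [  0   0   0  -1 ]
Multipliers (in order of application): m_{21} = -2, m_{31} = -1, m_{41} = 4, m_{32} = 2, m_{42} = 3, m_{43} = 1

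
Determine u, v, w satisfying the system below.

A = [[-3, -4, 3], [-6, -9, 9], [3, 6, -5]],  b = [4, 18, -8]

Forward elimination on [A|b]:
R2 <- R2 - (2)*R1:  [  0  -1   3  10 ]
R3 <- R3 - (-1)*R1:  [  0   2  -2  -4 ]
R3 <- R3 - (-2)*R2:  [  0   0   4  16 ]
Row echelon form:
[ -3  -4  3  |   4 ]
[  0  -1  3  |  10 ]
[  0   0  4  |  16 ]
Back-substitution:
w = (16) / 4 = 4
v = (10 - (3)*(4)) / -1 = 2
u = (4 - (-4)*(2) - (3)*(4)) / -3 = 0

(0, 2, 4)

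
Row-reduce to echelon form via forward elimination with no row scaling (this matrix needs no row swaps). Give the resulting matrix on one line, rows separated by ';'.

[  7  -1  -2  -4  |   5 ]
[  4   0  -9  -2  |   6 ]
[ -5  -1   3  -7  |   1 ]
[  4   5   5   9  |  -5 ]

Forward elimination:
R2 <- R2 - (4/7)*R1:  [     0    4/7  -55/7    2/7   22/7 ]
R3 <- R3 - (-5/7)*R1:  [     0  -12/7   11/7  -69/7   32/7 ]
R4 <- R4 - (4/7)*R1:  [     0   39/7   43/7   79/7  -55/7 ]
R3 <- R3 - (-3)*R2:  [   0    0  -22   -9   14 ]
R4 <- R4 - (39/4)*R2:  [     0      0  331/4   17/2  -77/2 ]
R4 <- R4 - (-331/88)*R3:  [        0         0         0  -2231/88    623/44 ]
Row echelon form:
[ 7   -1     -2        -4  |       5 ]
[ 0  4/7  -55/7       2/7  |    22/7 ]
[ 0    0    -22        -9  |      14 ]
[ 0    0      0  -2231/88  |  623/44 ]

REF = [7 -1 -2 -4 5; 0 4/7 -55/7 2/7 22/7; 0 0 -22 -9 14; 0 0 0 -2231/88 623/44]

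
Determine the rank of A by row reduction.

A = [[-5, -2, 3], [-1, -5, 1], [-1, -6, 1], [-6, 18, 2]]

Row reduction:
R2 <- R2 - (1/5)*R1:  [     0  -23/5    2/5 ]
R3 <- R3 - (1/5)*R1:  [     0  -28/5    2/5 ]
R4 <- R4 - (6/5)*R1:  [     0  102/5   -8/5 ]
R3 <- R3 - (28/23)*R2:  [     0      0  -2/23 ]
R4 <- R4 - (-102/23)*R2:  [    0     0  4/23 ]
R4 <- R4 - (-2)*R3:  [ 0  0  0 ]
Row echelon form:
[ -5     -2      3 ]
[  0  -23/5    2/5 ]
[  0      0  -2/23 ]
[  0      0      0 ]
Nonzero rows / pivot columns: 3

rank(A) = 3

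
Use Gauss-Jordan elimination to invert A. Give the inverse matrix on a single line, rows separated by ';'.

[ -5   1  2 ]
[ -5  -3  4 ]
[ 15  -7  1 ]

inverse = [1/4 -3/20 1/10; 13/20 -7/20 1/10; 4/5 -1/5 1/5]

Gauss-Jordan on [A | I]:
R1 <- (1/-5)*R1:  [    1  -1/5  -2/5  |  -1/5     0     0 ]
R2 <- R2 - (-5)*R1:  [  0  -4   2  |  -1   1   0 ]
R3 <- R3 - (15)*R1:  [  0  -4   7  |   3   0   1 ]
R2 <- (1/-4)*R2:  [    0     1  -1/2  |   1/4  -1/4     0 ]
R1 <- R1 - (-1/5)*R2:  [     1      0   -1/2  |  -3/20  -1/20      0 ]
R3 <- R3 - (-4)*R2:  [  0   0   5  |   4  -1   1 ]
R3 <- (1/5)*R3:  [    0     0     1  |   4/5  -1/5   1/5 ]
R1 <- R1 - (-1/2)*R3:  [     1      0      0  |    1/4  -3/20   1/10 ]
R2 <- R2 - (-1/2)*R3:  [     0      1      0  |  13/20  -7/20   1/10 ]
Right block of [I | A^{-1}] is the inverse:
[   1/4  -3/20  1/10 ]
[ 13/20  -7/20  1/10 ]
[   4/5   -1/5   1/5 ]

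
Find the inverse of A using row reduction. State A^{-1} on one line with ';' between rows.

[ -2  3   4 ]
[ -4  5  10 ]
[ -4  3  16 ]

Gauss-Jordan on [A | I]:
R1 <- (1/-2)*R1:  [    1  -3/2    -2  |  -1/2     0     0 ]
R2 <- R2 - (-4)*R1:  [  0  -1   2  |  -2   1   0 ]
R3 <- R3 - (-4)*R1:  [  0  -3   8  |  -2   0   1 ]
R2 <- (1/-1)*R2:  [  0   1  -2  |   2  -1   0 ]
R1 <- R1 - (-3/2)*R2:  [    1     0    -5  |   5/2  -3/2     0 ]
R3 <- R3 - (-3)*R2:  [  0   0   2  |   4  -3   1 ]
R3 <- (1/2)*R3:  [    0     0     1  |     2  -3/2   1/2 ]
R1 <- R1 - (-5)*R3:  [    1     0     0  |  25/2    -9   5/2 ]
R2 <- R2 - (-2)*R3:  [  0   1   0  |   6  -4   1 ]
Right block of [I | A^{-1}] is the inverse:
[ 25/2    -9  5/2 ]
[    6    -4    1 ]
[    2  -3/2  1/2 ]

inverse = [25/2 -9 5/2; 6 -4 1; 2 -3/2 1/2]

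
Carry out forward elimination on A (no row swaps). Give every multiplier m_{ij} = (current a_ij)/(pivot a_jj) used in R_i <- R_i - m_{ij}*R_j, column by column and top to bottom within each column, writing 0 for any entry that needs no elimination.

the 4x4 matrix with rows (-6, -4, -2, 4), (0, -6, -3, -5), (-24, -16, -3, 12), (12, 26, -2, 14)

multipliers: 0, 4, -2, 0, -3, -3

Forward elimination:
R2: entry in column 1 is already 0 -> m_{21} = 0 (no row operation needed)
R3 <- R3 - (4)*R1:  [  0   0   5  -4 ]
R4 <- R4 - (-2)*R1:  [  0  18  -6  22 ]
R3: entry in column 2 is already 0 -> m_{32} = 0 (no row operation needed)
R4 <- R4 - (-3)*R2:  [   0    0  -15    7 ]
R4 <- R4 - (-3)*R3:  [  0   0   0  -5 ]
Multipliers (in order of application): m_{21} = 0, m_{31} = 4, m_{41} = -2, m_{32} = 0, m_{42} = -3, m_{43} = -3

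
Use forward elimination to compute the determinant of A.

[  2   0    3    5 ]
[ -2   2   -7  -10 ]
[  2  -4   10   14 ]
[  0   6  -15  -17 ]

Forward elimination:
R2 <- R2 - (-1)*R1:  [  0   2  -4  -5 ]
R3 <- R3 - (1)*R1:  [  0  -4   7   9 ]
R3 <- R3 - (-2)*R2:  [  0   0  -1  -1 ]
R4 <- R4 - (3)*R2:  [  0   0  -3  -2 ]
R4 <- R4 - (3)*R3:  [ 0  0  0  1 ]
Upper-triangular form:
[ 2  0   3   5 ]
[ 0  2  -4  -5 ]
[ 0  0  -1  -1 ]
[ 0  0   0   1 ]
det(A) = (-1)^0 * (2) * (2) * (-1) * (1) = -4  (0 row swaps -> sign +1)

det(A) = -4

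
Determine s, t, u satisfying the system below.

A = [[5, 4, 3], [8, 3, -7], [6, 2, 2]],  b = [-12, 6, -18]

(-3, 3, -3)

Forward elimination on [A|b]:
R2 <- R2 - (8/5)*R1:  [     0  -17/5  -59/5  126/5 ]
R3 <- R3 - (6/5)*R1:  [     0  -14/5   -8/5  -18/5 ]
R3 <- R3 - (14/17)*R2:  [       0        0   138/17  -414/17 ]
Row echelon form:
[ 5      4       3  |      -12 ]
[ 0  -17/5   -59/5  |    126/5 ]
[ 0      0  138/17  |  -414/17 ]
Back-substitution:
u = (-414/17) / (138/17) = -3
t = (126/5 - (-59/5)*(-3)) / (-17/5) = 3
s = (-12 - (4)*(3) - (3)*(-3)) / 5 = -3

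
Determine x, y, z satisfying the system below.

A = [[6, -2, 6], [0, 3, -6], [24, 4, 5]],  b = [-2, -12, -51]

Forward elimination on [A|b]:
R3 <- R3 - (4)*R1:  [   0   12  -19  -43 ]
R3 <- R3 - (4)*R2:  [ 0  0  5  5 ]
Row echelon form:
[ 6  -2   6  |   -2 ]
[ 0   3  -6  |  -12 ]
[ 0   0   5  |    5 ]
Back-substitution:
z = (5) / 5 = 1
y = (-12 - (-6)*(1)) / 3 = -2
x = (-2 - (-2)*(-2) - (6)*(1)) / 6 = -2

(-2, -2, 1)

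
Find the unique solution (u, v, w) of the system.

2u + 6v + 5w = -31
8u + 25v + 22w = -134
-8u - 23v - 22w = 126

Forward elimination on [A|b]:
R2 <- R2 - (4)*R1:  [   0    1    2  -10 ]
R3 <- R3 - (-4)*R1:  [  0   1  -2   2 ]
R3 <- R3 - (1)*R2:  [  0   0  -4  12 ]
Row echelon form:
[ 2  6   5  |  -31 ]
[ 0  1   2  |  -10 ]
[ 0  0  -4  |   12 ]
Back-substitution:
w = (12) / -4 = -3
v = (-10 - (2)*(-3)) / 1 = -4
u = (-31 - (6)*(-4) - (5)*(-3)) / 2 = 4

(4, -4, -3)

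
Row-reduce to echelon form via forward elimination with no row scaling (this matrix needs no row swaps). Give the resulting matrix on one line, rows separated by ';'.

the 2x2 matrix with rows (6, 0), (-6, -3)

Forward elimination:
R2 <- R2 - (-1)*R1:  [  0  -3 ]
Row echelon form:
[ 6   0 ]
[ 0  -3 ]

REF = [6 0; 0 -3]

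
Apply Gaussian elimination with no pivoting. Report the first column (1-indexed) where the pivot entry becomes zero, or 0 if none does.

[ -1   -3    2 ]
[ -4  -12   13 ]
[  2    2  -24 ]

first zero-pivot column = 2

Naive forward elimination:
R2 <- R2 - (4)*R1:  [ 0  0  5 ]
R3 <- R3 - (-2)*R1:  [   0   -4  -20 ]
Matrix at this point:
[ -1  -3    2 ]
[  0   0    5 ]
[  0  -4  -20 ]
Pivot entry (2,2) is zero but row 3 has -4 in column 2 -> naive elimination stops; a row interchange (e.g. R2 <-> R3) would be required here.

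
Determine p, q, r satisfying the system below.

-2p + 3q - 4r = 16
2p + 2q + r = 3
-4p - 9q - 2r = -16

(1, 2, -3)

Forward elimination on [A|b]:
R2 <- R2 - (-1)*R1:  [  0   5  -3  19 ]
R3 <- R3 - (2)*R1:  [   0  -15    6  -48 ]
R3 <- R3 - (-3)*R2:  [  0   0  -3   9 ]
Row echelon form:
[ -2  3  -4  |  16 ]
[  0  5  -3  |  19 ]
[  0  0  -3  |   9 ]
Back-substitution:
r = (9) / -3 = -3
q = (19 - (-3)*(-3)) / 5 = 2
p = (16 - (3)*(2) - (-4)*(-3)) / -2 = 1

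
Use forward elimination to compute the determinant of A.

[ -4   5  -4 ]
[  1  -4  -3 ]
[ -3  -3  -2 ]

det(A) = 119

Forward elimination:
R2 <- R2 - (-1/4)*R1:  [     0  -11/4     -4 ]
R3 <- R3 - (3/4)*R1:  [     0  -27/4      1 ]
R3 <- R3 - (27/11)*R2:  [      0       0  119/11 ]
Upper-triangular form:
[ -4      5      -4 ]
[  0  -11/4      -4 ]
[  0      0  119/11 ]
det(A) = (-1)^0 * (-4) * (-11/4) * (119/11) = 119  (0 row swaps -> sign +1)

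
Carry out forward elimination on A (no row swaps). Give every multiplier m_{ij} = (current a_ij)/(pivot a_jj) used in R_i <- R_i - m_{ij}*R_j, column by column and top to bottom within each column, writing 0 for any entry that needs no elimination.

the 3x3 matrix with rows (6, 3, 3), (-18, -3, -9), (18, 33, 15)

Forward elimination:
R2 <- R2 - (-3)*R1:  [ 0  6  0 ]
R3 <- R3 - (3)*R1:  [  0  24   6 ]
R3 <- R3 - (4)*R2:  [ 0  0  6 ]
Multipliers (in order of application): m_{21} = -3, m_{31} = 3, m_{32} = 4

multipliers: -3, 3, 4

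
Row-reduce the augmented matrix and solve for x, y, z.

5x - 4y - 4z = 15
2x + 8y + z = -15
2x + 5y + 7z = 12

(3, -3, 3)

Forward elimination on [A|b]:
R2 <- R2 - (2/5)*R1:  [    0  48/5  13/5   -21 ]
R3 <- R3 - (2/5)*R1:  [    0  33/5  43/5     6 ]
R3 <- R3 - (11/16)*R2:  [      0       0  109/16  327/16 ]
Row echelon form:
[ 5    -4      -4  |      15 ]
[ 0  48/5    13/5  |     -21 ]
[ 0     0  109/16  |  327/16 ]
Back-substitution:
z = (327/16) / (109/16) = 3
y = (-21 - (13/5)*(3)) / (48/5) = -3
x = (15 - (-4)*(-3) - (-4)*(3)) / 5 = 3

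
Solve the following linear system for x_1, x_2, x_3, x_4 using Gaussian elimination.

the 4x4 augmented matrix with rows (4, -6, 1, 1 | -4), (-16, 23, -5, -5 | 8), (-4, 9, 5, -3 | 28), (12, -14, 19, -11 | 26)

(-3, 0, 5, 3)

Forward elimination on [A|b]:
R2 <- R2 - (-4)*R1:  [  0  -1  -1  -1  -8 ]
R3 <- R3 - (-1)*R1:  [  0   3   6  -2  24 ]
R4 <- R4 - (3)*R1:  [   0    4   16  -14   38 ]
R3 <- R3 - (-3)*R2:  [  0   0   3  -5   0 ]
R4 <- R4 - (-4)*R2:  [   0    0   12  -18    6 ]
R4 <- R4 - (4)*R3:  [ 0  0  0  2  6 ]
Row echelon form:
[ 4  -6   1   1  |  -4 ]
[ 0  -1  -1  -1  |  -8 ]
[ 0   0   3  -5  |   0 ]
[ 0   0   0   2  |   6 ]
Back-substitution:
x_4 = (6) / 2 = 3
x_3 = (0 - (-5)*(3)) / 3 = 5
x_2 = (-8 - (-1)*(5) - (-1)*(3)) / -1 = 0
x_1 = (-4 - (-6)*(0) - (1)*(5) - (1)*(3)) / 4 = -3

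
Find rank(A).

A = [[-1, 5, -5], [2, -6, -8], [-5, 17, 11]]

Row reduction:
R2 <- R2 - (-2)*R1:  [   0    4  -18 ]
R3 <- R3 - (5)*R1:  [  0  -8  36 ]
R3 <- R3 - (-2)*R2:  [ 0  0  0 ]
Row echelon form:
[ -1  5   -5 ]
[  0  4  -18 ]
[  0  0    0 ]
Nonzero rows / pivot columns: 2

rank(A) = 2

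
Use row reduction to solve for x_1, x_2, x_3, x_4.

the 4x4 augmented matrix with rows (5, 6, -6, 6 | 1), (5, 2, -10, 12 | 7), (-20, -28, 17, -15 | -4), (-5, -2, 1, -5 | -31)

(5, -2, 5, 3)

Forward elimination on [A|b]:
R2 <- R2 - (1)*R1:  [  0  -4  -4   6   6 ]
R3 <- R3 - (-4)*R1:  [  0  -4  -7   9   0 ]
R4 <- R4 - (-1)*R1:  [   0    4   -5    1  -30 ]
R3 <- R3 - (1)*R2:  [  0   0  -3   3  -6 ]
R4 <- R4 - (-1)*R2:  [   0    0   -9    7  -24 ]
R4 <- R4 - (3)*R3:  [  0   0   0  -2  -6 ]
Row echelon form:
[ 5   6  -6   6  |   1 ]
[ 0  -4  -4   6  |   6 ]
[ 0   0  -3   3  |  -6 ]
[ 0   0   0  -2  |  -6 ]
Back-substitution:
x_4 = (-6) / -2 = 3
x_3 = (-6 - (3)*(3)) / -3 = 5
x_2 = (6 - (-4)*(5) - (6)*(3)) / -4 = -2
x_1 = (1 - (6)*(-2) - (-6)*(5) - (6)*(3)) / 5 = 5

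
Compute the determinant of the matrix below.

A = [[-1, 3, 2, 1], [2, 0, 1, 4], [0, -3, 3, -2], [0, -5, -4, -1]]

Forward elimination:
R2 <- R2 - (-2)*R1:  [ 0  6  5  6 ]
R3 <- R3 - (-1/2)*R2:  [    0     0  11/2     1 ]
R4 <- R4 - (-5/6)*R2:  [   0    0  1/6    4 ]
R4 <- R4 - (1/33)*R3:  [      0       0       0  131/33 ]
Upper-triangular form:
[ -1  3     2       1 ]
[  0  6     5       6 ]
[  0  0  11/2       1 ]
[  0  0     0  131/33 ]
det(A) = (-1)^0 * (-1) * (6) * (11/2) * (131/33) = -131  (0 row swaps -> sign +1)

det(A) = -131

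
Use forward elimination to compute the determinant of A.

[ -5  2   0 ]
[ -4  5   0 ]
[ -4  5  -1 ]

Forward elimination:
R2 <- R2 - (4/5)*R1:  [    0  17/5     0 ]
R3 <- R3 - (4/5)*R1:  [    0  17/5    -1 ]
R3 <- R3 - (1)*R2:  [  0   0  -1 ]
Upper-triangular form:
[ -5     2   0 ]
[  0  17/5   0 ]
[  0     0  -1 ]
det(A) = (-1)^0 * (-5) * (17/5) * (-1) = 17  (0 row swaps -> sign +1)

det(A) = 17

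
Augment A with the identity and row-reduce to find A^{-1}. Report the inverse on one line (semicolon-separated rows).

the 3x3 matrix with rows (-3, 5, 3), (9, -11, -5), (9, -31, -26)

Gauss-Jordan on [A | I]:
R1 <- (1/-3)*R1:  [    1  -5/3    -1  |  -1/3     0     0 ]
R2 <- R2 - (9)*R1:  [ 0  4  4  |  3  1  0 ]
R3 <- R3 - (9)*R1:  [   0  -16  -17  |    3    0    1 ]
R2 <- (1/4)*R2:  [   0    1    1  |  3/4  1/4    0 ]
R1 <- R1 - (-5/3)*R2:  [     1      0    2/3  |  11/12   5/12      0 ]
R3 <- R3 - (-16)*R2:  [  0   0  -1  |  15   4   1 ]
R3 <- (1/-1)*R3:  [   0    0    1  |  -15   -4   -1 ]
R1 <- R1 - (2/3)*R3:  [      1       0       0  |  131/12   37/12     2/3 ]
R2 <- R2 - (1)*R3:  [    0     1     0  |  63/4  17/4     1 ]
Right block of [I | A^{-1}] is the inverse:
[ 131/12  37/12  2/3 ]
[   63/4   17/4    1 ]
[    -15     -4   -1 ]

inverse = [131/12 37/12 2/3; 63/4 17/4 1; -15 -4 -1]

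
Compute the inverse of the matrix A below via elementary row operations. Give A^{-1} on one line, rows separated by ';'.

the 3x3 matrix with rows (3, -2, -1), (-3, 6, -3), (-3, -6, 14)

inverse = [11/10 17/30 1/5; 17/20 13/20 1/5; 3/5 2/5 1/5]

Gauss-Jordan on [A | I]:
R1 <- (1/3)*R1:  [    1  -2/3  -1/3  |   1/3     0     0 ]
R2 <- R2 - (-3)*R1:  [  0   4  -4  |   1   1   0 ]
R3 <- R3 - (-3)*R1:  [  0  -8  13  |   1   0   1 ]
R2 <- (1/4)*R2:  [   0    1   -1  |  1/4  1/4    0 ]
R1 <- R1 - (-2/3)*R2:  [   1    0   -1  |  1/2  1/6    0 ]
R3 <- R3 - (-8)*R2:  [ 0  0  5  |  3  2  1 ]
R3 <- (1/5)*R3:  [   0    0    1  |  3/5  2/5  1/5 ]
R1 <- R1 - (-1)*R3:  [     1      0      0  |  11/10  17/30    1/5 ]
R2 <- R2 - (-1)*R3:  [     0      1      0  |  17/20  13/20    1/5 ]
Right block of [I | A^{-1}] is the inverse:
[ 11/10  17/30  1/5 ]
[ 17/20  13/20  1/5 ]
[   3/5    2/5  1/5 ]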